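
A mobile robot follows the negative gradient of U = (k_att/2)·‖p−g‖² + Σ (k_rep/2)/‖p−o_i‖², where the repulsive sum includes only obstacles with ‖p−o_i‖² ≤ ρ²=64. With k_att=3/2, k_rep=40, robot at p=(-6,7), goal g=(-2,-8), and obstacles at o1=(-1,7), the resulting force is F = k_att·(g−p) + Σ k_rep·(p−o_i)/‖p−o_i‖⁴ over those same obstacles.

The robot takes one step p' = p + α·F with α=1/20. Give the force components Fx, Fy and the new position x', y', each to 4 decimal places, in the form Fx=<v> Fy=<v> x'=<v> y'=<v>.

Fx=5.6800 Fy=-22.5000 x'=-5.7160 y'=5.8750

F_att = 3/2·(g−p) = 3/2·(4,-15) = (6.0000,-22.5000)
o1: d²=25 ≤ ρ²=64; F_rep = 40·(-5,0)/25² = (-0.3200,0.0000)
F = F_att + ΣF_rep = (5.6800,-22.5000)
p' = p + 1/20·F = (-5.7160,5.8750)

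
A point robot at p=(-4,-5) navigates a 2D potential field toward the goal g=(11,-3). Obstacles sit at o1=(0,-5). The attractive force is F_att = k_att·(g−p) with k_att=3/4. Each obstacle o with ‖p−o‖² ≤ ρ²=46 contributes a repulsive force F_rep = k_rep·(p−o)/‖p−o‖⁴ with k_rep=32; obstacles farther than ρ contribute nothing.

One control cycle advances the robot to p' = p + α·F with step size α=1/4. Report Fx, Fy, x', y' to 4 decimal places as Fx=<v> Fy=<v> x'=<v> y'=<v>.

F_att = 3/4·(g−p) = 3/4·(15,2) = (11.2500,1.5000)
o1: d²=16 ≤ ρ²=46; F_rep = 32·(-4,0)/16² = (-0.5000,0.0000)
F = F_att + ΣF_rep = (10.7500,1.5000)
p' = p + 1/4·F = (-1.3125,-4.6250)

Fx=10.7500 Fy=1.5000 x'=-1.3125 y'=-4.6250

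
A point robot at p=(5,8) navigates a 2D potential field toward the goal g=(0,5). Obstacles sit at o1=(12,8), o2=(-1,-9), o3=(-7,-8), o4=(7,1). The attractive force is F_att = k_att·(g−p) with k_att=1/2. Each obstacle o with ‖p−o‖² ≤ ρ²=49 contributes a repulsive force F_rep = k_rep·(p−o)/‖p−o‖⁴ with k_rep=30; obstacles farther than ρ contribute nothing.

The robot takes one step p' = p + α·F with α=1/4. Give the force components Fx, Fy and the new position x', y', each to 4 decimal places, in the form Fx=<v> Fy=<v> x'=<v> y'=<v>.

F_att = 1/2·(g−p) = 1/2·(-5,-3) = (-2.5000,-1.5000)
o1: d²=49 ≤ ρ²=49; F_rep = 30·(-7,0)/49² = (-0.0875,0.0000)
o2: d²=325 > ρ²=49 → inactive
o3: d²=400 > ρ²=49 → inactive
o4: d²=53 > ρ²=49 → inactive
F = F_att + ΣF_rep = (-2.5875,-1.5000)
p' = p + 1/4·F = (4.3531,7.6250)

Fx=-2.5875 Fy=-1.5000 x'=4.3531 y'=7.6250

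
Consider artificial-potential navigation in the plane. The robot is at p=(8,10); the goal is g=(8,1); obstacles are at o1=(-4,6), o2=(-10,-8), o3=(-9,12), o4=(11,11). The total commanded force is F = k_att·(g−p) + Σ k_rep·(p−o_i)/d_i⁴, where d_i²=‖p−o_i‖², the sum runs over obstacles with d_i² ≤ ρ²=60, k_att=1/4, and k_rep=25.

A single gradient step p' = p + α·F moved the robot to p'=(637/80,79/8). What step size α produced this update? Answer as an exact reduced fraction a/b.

α = 1/20

F_att = 1/4·(g−p) = 1/4·(0,-9) = (0.0000,-2.2500)
o1: d²=160 > ρ²=60 → inactive
o2: d²=648 > ρ²=60 → inactive
o3: d²=293 > ρ²=60 → inactive
o4: d²=10 ≤ ρ²=60; F_rep = 25·(-3,-1)/10² = (-0.7500,-0.2500)
F = F_att + ΣF_rep = (-0.7500,-2.5000)
Δp = p'−p = (-0.0375,-0.1250); α = Δx/Fx = (-3/80) / (-3/4) = 1/20
check: Δy/Fy = (-1/8) / (-5/2) = 1/20 ✓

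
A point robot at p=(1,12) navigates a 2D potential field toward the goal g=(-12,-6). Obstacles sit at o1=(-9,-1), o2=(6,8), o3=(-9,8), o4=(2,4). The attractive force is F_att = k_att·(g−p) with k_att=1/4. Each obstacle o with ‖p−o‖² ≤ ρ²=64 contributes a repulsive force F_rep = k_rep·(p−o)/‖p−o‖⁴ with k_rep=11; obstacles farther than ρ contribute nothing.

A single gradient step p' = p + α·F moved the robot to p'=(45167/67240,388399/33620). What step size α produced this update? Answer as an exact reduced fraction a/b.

F_att = 1/4·(g−p) = 1/4·(-13,-18) = (-3.2500,-4.5000)
o1: d²=269 > ρ²=64 → inactive
o2: d²=41 ≤ ρ²=64; F_rep = 11·(-5,4)/41² = (-0.0327,0.0262)
o3: d²=116 > ρ²=64 → inactive
o4: d²=65 > ρ²=64 → inactive
F = F_att + ΣF_rep = (-3.2827,-4.4738)
Δp = p'−p = (-0.3283,-0.4474); α = Δx/Fx = (-22073/67240) / (-22073/6724) = 1/10
check: Δy/Fy = (-15041/33620) / (-15041/3362) = 1/10 ✓

α = 1/10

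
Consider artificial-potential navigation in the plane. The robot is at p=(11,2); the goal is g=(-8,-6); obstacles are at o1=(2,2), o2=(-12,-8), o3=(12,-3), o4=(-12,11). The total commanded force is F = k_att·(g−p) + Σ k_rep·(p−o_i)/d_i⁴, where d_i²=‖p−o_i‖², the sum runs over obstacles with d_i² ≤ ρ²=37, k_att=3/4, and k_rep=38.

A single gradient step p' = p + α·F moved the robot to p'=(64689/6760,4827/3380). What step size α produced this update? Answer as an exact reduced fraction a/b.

F_att = 3/4·(g−p) = 3/4·(-19,-8) = (-14.2500,-6.0000)
o1: d²=81 > ρ²=37 → inactive
o2: d²=629 > ρ²=37 → inactive
o3: d²=26 ≤ ρ²=37; F_rep = 38·(-1,5)/26² = (-0.0562,0.2811)
o4: d²=610 > ρ²=37 → inactive
F = F_att + ΣF_rep = (-14.3062,-5.7189)
Δp = p'−p = (-1.4306,-0.5719); α = Δx/Fx = (-9671/6760) / (-9671/676) = 1/10
check: Δy/Fy = (-1933/3380) / (-1933/338) = 1/10 ✓

α = 1/10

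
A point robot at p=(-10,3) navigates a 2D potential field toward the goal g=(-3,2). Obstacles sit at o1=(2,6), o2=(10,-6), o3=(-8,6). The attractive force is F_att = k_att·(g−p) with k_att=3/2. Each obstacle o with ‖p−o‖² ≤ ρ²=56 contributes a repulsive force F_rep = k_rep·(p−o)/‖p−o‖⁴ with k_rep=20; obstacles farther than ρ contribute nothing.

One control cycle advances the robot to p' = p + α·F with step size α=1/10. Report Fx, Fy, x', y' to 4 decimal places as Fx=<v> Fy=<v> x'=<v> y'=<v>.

Fx=10.2633 Fy=-1.8550 x'=-8.9737 y'=2.8145

F_att = 3/2·(g−p) = 3/2·(7,-1) = (10.5000,-1.5000)
o1: d²=153 > ρ²=56 → inactive
o2: d²=481 > ρ²=56 → inactive
o3: d²=13 ≤ ρ²=56; F_rep = 20·(-2,-3)/13² = (-0.2367,-0.3550)
F = F_att + ΣF_rep = (10.2633,-1.8550)
p' = p + 1/10·F = (-8.9737,2.8145)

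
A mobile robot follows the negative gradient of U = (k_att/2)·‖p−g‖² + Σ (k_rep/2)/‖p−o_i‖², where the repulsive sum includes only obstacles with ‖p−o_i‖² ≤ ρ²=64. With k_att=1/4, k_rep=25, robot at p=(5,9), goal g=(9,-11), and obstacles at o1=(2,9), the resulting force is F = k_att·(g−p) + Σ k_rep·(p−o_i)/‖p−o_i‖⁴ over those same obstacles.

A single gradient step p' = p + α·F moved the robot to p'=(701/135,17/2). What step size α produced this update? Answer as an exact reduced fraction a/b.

α = 1/10

F_att = 1/4·(g−p) = 1/4·(4,-20) = (1.0000,-5.0000)
o1: d²=9 ≤ ρ²=64; F_rep = 25·(3,0)/9² = (0.9259,0.0000)
F = F_att + ΣF_rep = (1.9259,-5.0000)
Δp = p'−p = (0.1926,-0.5000); α = Δx/Fx = (26/135) / (52/27) = 1/10
check: Δy/Fy = (-1/2) / (-5) = 1/10 ✓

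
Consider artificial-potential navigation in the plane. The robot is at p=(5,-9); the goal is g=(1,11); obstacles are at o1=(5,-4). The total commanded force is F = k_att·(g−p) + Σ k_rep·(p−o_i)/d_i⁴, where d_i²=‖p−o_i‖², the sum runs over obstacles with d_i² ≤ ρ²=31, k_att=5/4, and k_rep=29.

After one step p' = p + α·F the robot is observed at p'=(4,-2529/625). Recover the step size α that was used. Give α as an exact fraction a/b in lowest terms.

α = 1/5

F_att = 5/4·(g−p) = 5/4·(-4,20) = (-5.0000,25.0000)
o1: d²=25 ≤ ρ²=31; F_rep = 29·(0,-5)/25² = (0.0000,-0.2320)
F = F_att + ΣF_rep = (-5.0000,24.7680)
Δp = p'−p = (-1.0000,4.9536); α = Δx/Fx = (-1) / (-5) = 1/5
check: Δy/Fy = (3096/625) / (3096/125) = 1/5 ✓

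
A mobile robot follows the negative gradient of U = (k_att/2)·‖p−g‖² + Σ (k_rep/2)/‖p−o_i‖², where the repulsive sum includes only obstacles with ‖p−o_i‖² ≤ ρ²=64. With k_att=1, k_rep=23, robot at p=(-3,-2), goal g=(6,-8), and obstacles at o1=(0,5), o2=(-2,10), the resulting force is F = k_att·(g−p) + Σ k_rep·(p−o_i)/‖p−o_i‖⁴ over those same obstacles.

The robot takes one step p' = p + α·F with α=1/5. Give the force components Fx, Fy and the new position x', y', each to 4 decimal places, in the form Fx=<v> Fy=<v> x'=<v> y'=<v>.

Fx=8.9795 Fy=-6.0479 x'=-1.2041 y'=-3.2096

F_att = 1·(g−p) = 1·(9,-6) = (9.0000,-6.0000)
o1: d²=58 ≤ ρ²=64; F_rep = 23·(-3,-7)/58² = (-0.0205,-0.0479)
o2: d²=145 > ρ²=64 → inactive
F = F_att + ΣF_rep = (8.9795,-6.0479)
p' = p + 1/5·F = (-1.2041,-3.2096)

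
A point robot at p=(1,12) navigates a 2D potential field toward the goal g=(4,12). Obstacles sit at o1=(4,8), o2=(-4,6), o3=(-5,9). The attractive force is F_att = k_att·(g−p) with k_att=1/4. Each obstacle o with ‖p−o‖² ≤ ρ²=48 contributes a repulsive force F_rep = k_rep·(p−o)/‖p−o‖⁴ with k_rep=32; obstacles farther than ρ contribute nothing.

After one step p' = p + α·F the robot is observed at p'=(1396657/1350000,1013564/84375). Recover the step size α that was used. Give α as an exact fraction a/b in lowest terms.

α = 1/20

F_att = 1/4·(g−p) = 1/4·(3,0) = (0.7500,0.0000)
o1: d²=25 ≤ ρ²=48; F_rep = 32·(-3,4)/25² = (-0.1536,0.2048)
o2: d²=61 > ρ²=48 → inactive
o3: d²=45 ≤ ρ²=48; F_rep = 32·(6,3)/45² = (0.0948,0.0474)
F = F_att + ΣF_rep = (0.6912,0.2522)
Δp = p'−p = (0.0346,0.0126); α = Δx/Fx = (46657/1350000) / (46657/67500) = 1/20
check: Δy/Fy = (1064/84375) / (4256/16875) = 1/20 ✓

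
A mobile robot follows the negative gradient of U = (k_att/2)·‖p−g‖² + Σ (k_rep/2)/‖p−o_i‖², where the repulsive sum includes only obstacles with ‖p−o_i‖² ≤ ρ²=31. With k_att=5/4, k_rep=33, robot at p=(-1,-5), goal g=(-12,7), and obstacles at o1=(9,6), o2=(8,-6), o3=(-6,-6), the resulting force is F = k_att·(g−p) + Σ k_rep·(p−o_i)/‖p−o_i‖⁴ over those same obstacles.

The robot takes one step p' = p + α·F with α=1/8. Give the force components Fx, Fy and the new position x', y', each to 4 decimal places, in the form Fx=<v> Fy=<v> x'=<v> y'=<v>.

Fx=-13.5059 Fy=15.0488 x'=-2.6882 y'=-3.1189

F_att = 5/4·(g−p) = 5/4·(-11,12) = (-13.7500,15.0000)
o1: d²=221 > ρ²=31 → inactive
o2: d²=82 > ρ²=31 → inactive
o3: d²=26 ≤ ρ²=31; F_rep = 33·(5,1)/26² = (0.2441,0.0488)
F = F_att + ΣF_rep = (-13.5059,15.0488)
p' = p + 1/8·F = (-2.6882,-3.1189)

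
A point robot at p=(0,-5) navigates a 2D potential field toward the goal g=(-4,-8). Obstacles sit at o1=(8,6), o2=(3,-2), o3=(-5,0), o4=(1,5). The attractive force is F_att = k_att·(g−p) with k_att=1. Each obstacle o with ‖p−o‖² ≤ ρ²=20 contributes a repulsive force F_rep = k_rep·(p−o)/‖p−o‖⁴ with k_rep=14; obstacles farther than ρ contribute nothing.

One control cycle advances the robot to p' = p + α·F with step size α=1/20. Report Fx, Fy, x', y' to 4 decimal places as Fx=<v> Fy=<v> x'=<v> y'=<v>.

F_att = 1·(g−p) = 1·(-4,-3) = (-4.0000,-3.0000)
o1: d²=185 > ρ²=20 → inactive
o2: d²=18 ≤ ρ²=20; F_rep = 14·(-3,-3)/18² = (-0.1296,-0.1296)
o3: d²=50 > ρ²=20 → inactive
o4: d²=101 > ρ²=20 → inactive
F = F_att + ΣF_rep = (-4.1296,-3.1296)
p' = p + 1/20·F = (-0.2065,-5.1565)

Fx=-4.1296 Fy=-3.1296 x'=-0.2065 y'=-5.1565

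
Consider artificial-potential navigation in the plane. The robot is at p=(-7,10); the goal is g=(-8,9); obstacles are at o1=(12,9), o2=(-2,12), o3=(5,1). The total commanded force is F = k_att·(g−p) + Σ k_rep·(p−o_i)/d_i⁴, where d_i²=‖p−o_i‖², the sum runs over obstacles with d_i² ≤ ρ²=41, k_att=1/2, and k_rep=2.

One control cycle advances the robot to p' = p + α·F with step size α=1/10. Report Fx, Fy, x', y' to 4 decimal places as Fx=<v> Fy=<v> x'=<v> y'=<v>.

F_att = 1/2·(g−p) = 1/2·(-1,-1) = (-0.5000,-0.5000)
o1: d²=362 > ρ²=41 → inactive
o2: d²=29 ≤ ρ²=41; F_rep = 2·(-5,-2)/29² = (-0.0119,-0.0048)
o3: d²=225 > ρ²=41 → inactive
F = F_att + ΣF_rep = (-0.5119,-0.5048)
p' = p + 1/10·F = (-7.0512,9.9495)

Fx=-0.5119 Fy=-0.5048 x'=-7.0512 y'=9.9495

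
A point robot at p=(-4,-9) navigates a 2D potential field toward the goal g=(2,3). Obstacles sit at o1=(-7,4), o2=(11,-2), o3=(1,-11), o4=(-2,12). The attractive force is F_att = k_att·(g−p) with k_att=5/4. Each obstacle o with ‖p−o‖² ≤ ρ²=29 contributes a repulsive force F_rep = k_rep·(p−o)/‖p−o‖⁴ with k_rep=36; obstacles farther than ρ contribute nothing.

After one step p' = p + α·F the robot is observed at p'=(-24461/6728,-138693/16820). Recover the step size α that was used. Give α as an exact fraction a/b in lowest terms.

F_att = 5/4·(g−p) = 5/4·(6,12) = (7.5000,15.0000)
o1: d²=178 > ρ²=29 → inactive
o2: d²=274 > ρ²=29 → inactive
o3: d²=29 ≤ ρ²=29; F_rep = 36·(-5,2)/29² = (-0.2140,0.0856)
o4: d²=445 > ρ²=29 → inactive
F = F_att + ΣF_rep = (7.2860,15.0856)
Δp = p'−p = (0.3643,0.7543); α = Δx/Fx = (2451/6728) / (12255/1682) = 1/20
check: Δy/Fy = (12687/16820) / (12687/841) = 1/20 ✓

α = 1/20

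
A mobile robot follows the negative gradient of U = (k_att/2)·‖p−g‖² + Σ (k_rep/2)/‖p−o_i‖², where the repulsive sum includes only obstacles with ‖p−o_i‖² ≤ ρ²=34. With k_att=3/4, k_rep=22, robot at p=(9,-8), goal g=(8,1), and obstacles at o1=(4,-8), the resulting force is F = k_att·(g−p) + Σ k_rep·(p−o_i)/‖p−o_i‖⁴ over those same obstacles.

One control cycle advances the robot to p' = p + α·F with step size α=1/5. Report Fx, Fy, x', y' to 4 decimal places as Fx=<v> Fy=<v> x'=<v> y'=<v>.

F_att = 3/4·(g−p) = 3/4·(-1,9) = (-0.7500,6.7500)
o1: d²=25 ≤ ρ²=34; F_rep = 22·(5,0)/25² = (0.1760,0.0000)
F = F_att + ΣF_rep = (-0.5740,6.7500)
p' = p + 1/5·F = (8.8852,-6.6500)

Fx=-0.5740 Fy=6.7500 x'=8.8852 y'=-6.6500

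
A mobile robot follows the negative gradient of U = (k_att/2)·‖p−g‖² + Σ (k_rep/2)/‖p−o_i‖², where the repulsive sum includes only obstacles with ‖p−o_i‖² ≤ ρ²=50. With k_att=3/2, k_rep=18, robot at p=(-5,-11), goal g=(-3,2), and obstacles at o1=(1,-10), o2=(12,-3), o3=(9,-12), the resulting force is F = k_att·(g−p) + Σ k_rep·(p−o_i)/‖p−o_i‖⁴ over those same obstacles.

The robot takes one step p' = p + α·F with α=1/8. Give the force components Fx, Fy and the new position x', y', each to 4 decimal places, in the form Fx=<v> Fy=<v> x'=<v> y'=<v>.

Fx=2.9211 Fy=19.4869 x'=-4.6349 y'=-8.5641

F_att = 3/2·(g−p) = 3/2·(2,13) = (3.0000,19.5000)
o1: d²=37 ≤ ρ²=50; F_rep = 18·(-6,-1)/37² = (-0.0789,-0.0131)
o2: d²=353 > ρ²=50 → inactive
o3: d²=197 > ρ²=50 → inactive
F = F_att + ΣF_rep = (2.9211,19.4869)
p' = p + 1/8·F = (-4.6349,-8.5641)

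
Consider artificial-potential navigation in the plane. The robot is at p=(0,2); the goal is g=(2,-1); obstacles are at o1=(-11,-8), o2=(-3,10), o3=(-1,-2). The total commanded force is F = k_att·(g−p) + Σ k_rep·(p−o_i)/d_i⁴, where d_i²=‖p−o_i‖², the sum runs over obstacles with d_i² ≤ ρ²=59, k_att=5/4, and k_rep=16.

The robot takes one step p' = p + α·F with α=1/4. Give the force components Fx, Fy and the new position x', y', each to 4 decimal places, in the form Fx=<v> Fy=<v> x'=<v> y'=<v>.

F_att = 5/4·(g−p) = 5/4·(2,-3) = (2.5000,-3.7500)
o1: d²=221 > ρ²=59 → inactive
o2: d²=73 > ρ²=59 → inactive
o3: d²=17 ≤ ρ²=59; F_rep = 16·(1,4)/17² = (0.0554,0.2215)
F = F_att + ΣF_rep = (2.5554,-3.5285)
p' = p + 1/4·F = (0.6388,1.1179)

Fx=2.5554 Fy=-3.5285 x'=0.6388 y'=1.1179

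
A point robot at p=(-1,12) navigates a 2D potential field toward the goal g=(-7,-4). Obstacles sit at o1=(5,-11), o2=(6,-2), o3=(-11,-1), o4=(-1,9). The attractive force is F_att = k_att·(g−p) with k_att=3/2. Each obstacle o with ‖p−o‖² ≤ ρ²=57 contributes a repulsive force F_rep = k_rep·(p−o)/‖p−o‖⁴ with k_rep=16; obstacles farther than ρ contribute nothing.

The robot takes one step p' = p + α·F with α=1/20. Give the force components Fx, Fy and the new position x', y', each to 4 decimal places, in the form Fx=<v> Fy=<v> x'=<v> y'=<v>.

F_att = 3/2·(g−p) = 3/2·(-6,-16) = (-9.0000,-24.0000)
o1: d²=565 > ρ²=57 → inactive
o2: d²=245 > ρ²=57 → inactive
o3: d²=269 > ρ²=57 → inactive
o4: d²=9 ≤ ρ²=57; F_rep = 16·(0,3)/9² = (0.0000,0.5926)
F = F_att + ΣF_rep = (-9.0000,-23.4074)
p' = p + 1/20·F = (-1.4500,10.8296)

Fx=-9.0000 Fy=-23.4074 x'=-1.4500 y'=10.8296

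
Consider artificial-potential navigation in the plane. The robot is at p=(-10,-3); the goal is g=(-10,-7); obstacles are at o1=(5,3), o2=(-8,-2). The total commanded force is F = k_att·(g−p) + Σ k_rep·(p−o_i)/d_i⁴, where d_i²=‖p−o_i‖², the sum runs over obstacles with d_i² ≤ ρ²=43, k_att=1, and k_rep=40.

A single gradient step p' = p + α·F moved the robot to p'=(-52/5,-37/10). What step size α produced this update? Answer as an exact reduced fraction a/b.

α = 1/8

F_att = 1·(g−p) = 1·(0,-4) = (0.0000,-4.0000)
o1: d²=261 > ρ²=43 → inactive
o2: d²=5 ≤ ρ²=43; F_rep = 40·(-2,-1)/5² = (-3.2000,-1.6000)
F = F_att + ΣF_rep = (-3.2000,-5.6000)
Δp = p'−p = (-0.4000,-0.7000); α = Δx/Fx = (-2/5) / (-16/5) = 1/8
check: Δy/Fy = (-7/10) / (-28/5) = 1/8 ✓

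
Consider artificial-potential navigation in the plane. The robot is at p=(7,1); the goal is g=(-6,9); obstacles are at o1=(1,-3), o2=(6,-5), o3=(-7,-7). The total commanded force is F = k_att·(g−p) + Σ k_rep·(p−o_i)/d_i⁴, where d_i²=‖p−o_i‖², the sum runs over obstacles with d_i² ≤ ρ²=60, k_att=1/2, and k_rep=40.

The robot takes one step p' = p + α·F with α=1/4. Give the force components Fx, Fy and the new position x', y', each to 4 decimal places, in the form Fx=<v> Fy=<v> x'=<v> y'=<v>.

Fx=-6.3820 Fy=4.2345 x'=5.4045 y'=2.0586

F_att = 1/2·(g−p) = 1/2·(-13,8) = (-6.5000,4.0000)
o1: d²=52 ≤ ρ²=60; F_rep = 40·(6,4)/52² = (0.0888,0.0592)
o2: d²=37 ≤ ρ²=60; F_rep = 40·(1,6)/37² = (0.0292,0.1753)
o3: d²=260 > ρ²=60 → inactive
F = F_att + ΣF_rep = (-6.3820,4.2345)
p' = p + 1/4·F = (5.4045,2.0586)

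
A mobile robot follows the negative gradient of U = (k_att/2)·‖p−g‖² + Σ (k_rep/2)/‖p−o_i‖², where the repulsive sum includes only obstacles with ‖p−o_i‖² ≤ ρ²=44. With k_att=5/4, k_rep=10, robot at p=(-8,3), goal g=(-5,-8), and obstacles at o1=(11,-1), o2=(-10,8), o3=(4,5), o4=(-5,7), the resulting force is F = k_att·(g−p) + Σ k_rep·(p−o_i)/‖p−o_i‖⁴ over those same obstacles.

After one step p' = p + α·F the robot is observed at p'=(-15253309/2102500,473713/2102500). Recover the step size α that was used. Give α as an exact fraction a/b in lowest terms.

F_att = 5/4·(g−p) = 5/4·(3,-11) = (3.7500,-13.7500)
o1: d²=377 > ρ²=44 → inactive
o2: d²=29 ≤ ρ²=44; F_rep = 10·(2,-5)/29² = (0.0238,-0.0595)
o3: d²=148 > ρ²=44 → inactive
o4: d²=25 ≤ ρ²=44; F_rep = 10·(-3,-4)/25² = (-0.0480,-0.0640)
F = F_att + ΣF_rep = (3.7258,-13.8735)
Δp = p'−p = (0.7452,-2.7747); α = Δx/Fx = (1566691/2102500) / (1566691/420500) = 1/5
check: Δy/Fy = (-5833787/2102500) / (-5833787/420500) = 1/5 ✓

α = 1/5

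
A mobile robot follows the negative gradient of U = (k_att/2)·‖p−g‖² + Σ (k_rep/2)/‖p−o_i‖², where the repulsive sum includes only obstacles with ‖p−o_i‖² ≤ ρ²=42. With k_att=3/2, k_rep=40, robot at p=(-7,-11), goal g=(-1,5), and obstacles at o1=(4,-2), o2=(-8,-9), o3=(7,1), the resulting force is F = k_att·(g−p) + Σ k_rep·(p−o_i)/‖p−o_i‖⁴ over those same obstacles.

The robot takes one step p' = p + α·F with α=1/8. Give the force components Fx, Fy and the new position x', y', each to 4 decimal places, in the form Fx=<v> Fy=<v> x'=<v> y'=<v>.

F_att = 3/2·(g−p) = 3/2·(6,16) = (9.0000,24.0000)
o1: d²=202 > ρ²=42 → inactive
o2: d²=5 ≤ ρ²=42; F_rep = 40·(1,-2)/5² = (1.6000,-3.2000)
o3: d²=340 > ρ²=42 → inactive
F = F_att + ΣF_rep = (10.6000,20.8000)
p' = p + 1/8·F = (-5.6750,-8.4000)

Fx=10.6000 Fy=20.8000 x'=-5.6750 y'=-8.4000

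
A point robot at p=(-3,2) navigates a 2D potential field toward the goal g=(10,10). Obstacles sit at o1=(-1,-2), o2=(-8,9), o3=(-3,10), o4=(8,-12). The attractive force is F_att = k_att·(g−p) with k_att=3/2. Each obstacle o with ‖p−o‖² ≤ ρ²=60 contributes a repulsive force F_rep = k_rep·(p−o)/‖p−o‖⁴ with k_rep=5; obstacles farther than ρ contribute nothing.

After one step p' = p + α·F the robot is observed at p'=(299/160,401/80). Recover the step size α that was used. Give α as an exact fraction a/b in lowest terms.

α = 1/4

F_att = 3/2·(g−p) = 3/2·(13,8) = (19.5000,12.0000)
o1: d²=20 ≤ ρ²=60; F_rep = 5·(-2,4)/20² = (-0.0250,0.0500)
o2: d²=74 > ρ²=60 → inactive
o3: d²=64 > ρ²=60 → inactive
o4: d²=317 > ρ²=60 → inactive
F = F_att + ΣF_rep = (19.4750,12.0500)
Δp = p'−p = (4.8688,3.0125); α = Δx/Fx = (779/160) / (779/40) = 1/4
check: Δy/Fy = (241/80) / (241/20) = 1/4 ✓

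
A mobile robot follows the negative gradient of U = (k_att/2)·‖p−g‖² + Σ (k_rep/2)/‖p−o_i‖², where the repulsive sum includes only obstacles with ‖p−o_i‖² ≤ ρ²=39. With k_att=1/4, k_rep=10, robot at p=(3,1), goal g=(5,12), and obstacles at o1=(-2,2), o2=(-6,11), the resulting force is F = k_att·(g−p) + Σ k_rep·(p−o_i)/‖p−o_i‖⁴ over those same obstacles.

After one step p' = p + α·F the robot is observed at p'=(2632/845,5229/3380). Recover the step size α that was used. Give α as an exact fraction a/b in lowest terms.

F_att = 1/4·(g−p) = 1/4·(2,11) = (0.5000,2.7500)
o1: d²=26 ≤ ρ²=39; F_rep = 10·(5,-1)/26² = (0.0740,-0.0148)
o2: d²=181 > ρ²=39 → inactive
F = F_att + ΣF_rep = (0.5740,2.7352)
Δp = p'−p = (0.1148,0.5470); α = Δx/Fx = (97/845) / (97/169) = 1/5
check: Δy/Fy = (1849/3380) / (1849/676) = 1/5 ✓

α = 1/5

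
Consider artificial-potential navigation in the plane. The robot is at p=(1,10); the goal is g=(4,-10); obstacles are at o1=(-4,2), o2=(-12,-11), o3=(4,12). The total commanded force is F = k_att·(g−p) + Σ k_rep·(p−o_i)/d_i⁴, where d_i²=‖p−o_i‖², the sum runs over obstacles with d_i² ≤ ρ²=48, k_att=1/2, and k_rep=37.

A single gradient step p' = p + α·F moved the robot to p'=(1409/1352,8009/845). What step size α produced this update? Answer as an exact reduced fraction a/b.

F_att = 1/2·(g−p) = 1/2·(3,-20) = (1.5000,-10.0000)
o1: d²=89 > ρ²=48 → inactive
o2: d²=610 > ρ²=48 → inactive
o3: d²=13 ≤ ρ²=48; F_rep = 37·(-3,-2)/13² = (-0.6568,-0.4379)
F = F_att + ΣF_rep = (0.8432,-10.4379)
Δp = p'−p = (0.0422,-0.5219); α = Δx/Fx = (57/1352) / (285/338) = 1/20
check: Δy/Fy = (-441/845) / (-1764/169) = 1/20 ✓

α = 1/20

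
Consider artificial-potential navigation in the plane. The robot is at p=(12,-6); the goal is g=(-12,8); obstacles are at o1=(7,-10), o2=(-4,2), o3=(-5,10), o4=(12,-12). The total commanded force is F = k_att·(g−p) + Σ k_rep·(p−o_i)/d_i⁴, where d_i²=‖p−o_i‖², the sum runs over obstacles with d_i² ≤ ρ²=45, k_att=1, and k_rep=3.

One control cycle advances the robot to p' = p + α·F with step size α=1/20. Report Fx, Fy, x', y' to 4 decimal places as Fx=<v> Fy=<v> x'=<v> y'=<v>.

Fx=-23.9911 Fy=14.0210 x'=10.8004 y'=-5.2989

F_att = 1·(g−p) = 1·(-24,14) = (-24.0000,14.0000)
o1: d²=41 ≤ ρ²=45; F_rep = 3·(5,4)/41² = (0.0089,0.0071)
o2: d²=320 > ρ²=45 → inactive
o3: d²=545 > ρ²=45 → inactive
o4: d²=36 ≤ ρ²=45; F_rep = 3·(0,6)/36² = (0.0000,0.0139)
F = F_att + ΣF_rep = (-23.9911,14.0210)
p' = p + 1/20·F = (10.8004,-5.2989)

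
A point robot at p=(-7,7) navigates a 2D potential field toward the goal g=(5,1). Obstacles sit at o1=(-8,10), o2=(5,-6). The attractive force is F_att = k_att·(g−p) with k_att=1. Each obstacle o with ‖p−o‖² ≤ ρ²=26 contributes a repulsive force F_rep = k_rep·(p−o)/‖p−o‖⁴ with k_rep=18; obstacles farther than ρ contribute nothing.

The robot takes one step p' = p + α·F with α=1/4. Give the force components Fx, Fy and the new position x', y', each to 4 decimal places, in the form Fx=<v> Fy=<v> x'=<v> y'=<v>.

F_att = 1·(g−p) = 1·(12,-6) = (12.0000,-6.0000)
o1: d²=10 ≤ ρ²=26; F_rep = 18·(1,-3)/10² = (0.1800,-0.5400)
o2: d²=313 > ρ²=26 → inactive
F = F_att + ΣF_rep = (12.1800,-6.5400)
p' = p + 1/4·F = (-3.9550,5.3650)

Fx=12.1800 Fy=-6.5400 x'=-3.9550 y'=5.3650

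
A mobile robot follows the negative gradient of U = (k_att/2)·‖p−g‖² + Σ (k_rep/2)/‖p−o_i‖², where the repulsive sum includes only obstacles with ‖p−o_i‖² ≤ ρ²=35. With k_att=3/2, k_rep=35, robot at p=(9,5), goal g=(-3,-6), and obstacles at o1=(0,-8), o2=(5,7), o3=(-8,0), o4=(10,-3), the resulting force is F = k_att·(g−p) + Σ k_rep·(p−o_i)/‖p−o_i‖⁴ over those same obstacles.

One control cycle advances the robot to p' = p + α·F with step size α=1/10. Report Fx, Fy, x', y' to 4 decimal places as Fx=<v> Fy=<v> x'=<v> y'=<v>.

Fx=-17.6500 Fy=-16.6750 x'=7.2350 y'=3.3325

F_att = 3/2·(g−p) = 3/2·(-12,-11) = (-18.0000,-16.5000)
o1: d²=250 > ρ²=35 → inactive
o2: d²=20 ≤ ρ²=35; F_rep = 35·(4,-2)/20² = (0.3500,-0.1750)
o3: d²=314 > ρ²=35 → inactive
o4: d²=65 > ρ²=35 → inactive
F = F_att + ΣF_rep = (-17.6500,-16.6750)
p' = p + 1/10·F = (7.2350,3.3325)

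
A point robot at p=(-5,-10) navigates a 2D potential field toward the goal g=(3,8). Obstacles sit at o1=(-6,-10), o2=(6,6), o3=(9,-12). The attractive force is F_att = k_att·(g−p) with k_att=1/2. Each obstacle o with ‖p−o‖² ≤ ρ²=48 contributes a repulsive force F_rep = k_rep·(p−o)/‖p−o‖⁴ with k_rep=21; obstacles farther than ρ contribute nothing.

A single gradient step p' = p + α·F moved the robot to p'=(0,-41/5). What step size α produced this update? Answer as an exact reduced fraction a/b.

F_att = 1/2·(g−p) = 1/2·(8,18) = (4.0000,9.0000)
o1: d²=1 ≤ ρ²=48; F_rep = 21·(1,0)/1² = (21.0000,0.0000)
o2: d²=377 > ρ²=48 → inactive
o3: d²=200 > ρ²=48 → inactive
F = F_att + ΣF_rep = (25.0000,9.0000)
Δp = p'−p = (5.0000,1.8000); α = Δx/Fx = (5) / (25) = 1/5
check: Δy/Fy = (9/5) / (9) = 1/5 ✓

α = 1/5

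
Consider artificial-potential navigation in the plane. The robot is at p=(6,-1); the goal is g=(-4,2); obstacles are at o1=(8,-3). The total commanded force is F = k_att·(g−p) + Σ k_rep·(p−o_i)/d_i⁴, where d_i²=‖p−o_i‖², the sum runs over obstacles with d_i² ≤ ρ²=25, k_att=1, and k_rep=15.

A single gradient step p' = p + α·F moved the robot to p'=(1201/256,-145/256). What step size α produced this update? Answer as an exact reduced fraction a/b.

α = 1/8

F_att = 1·(g−p) = 1·(-10,3) = (-10.0000,3.0000)
o1: d²=8 ≤ ρ²=25; F_rep = 15·(-2,2)/8² = (-0.4688,0.4688)
F = F_att + ΣF_rep = (-10.4688,3.4688)
Δp = p'−p = (-1.3086,0.4336); α = Δx/Fx = (-335/256) / (-335/32) = 1/8
check: Δy/Fy = (111/256) / (111/32) = 1/8 ✓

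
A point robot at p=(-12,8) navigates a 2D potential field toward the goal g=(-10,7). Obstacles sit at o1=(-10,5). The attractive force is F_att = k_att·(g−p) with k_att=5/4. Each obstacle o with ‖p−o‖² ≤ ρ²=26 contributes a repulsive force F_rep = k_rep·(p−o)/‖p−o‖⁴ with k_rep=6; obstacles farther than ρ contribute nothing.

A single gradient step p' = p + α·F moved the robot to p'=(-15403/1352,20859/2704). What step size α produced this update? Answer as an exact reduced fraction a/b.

α = 1/4

F_att = 5/4·(g−p) = 5/4·(2,-1) = (2.5000,-1.2500)
o1: d²=13 ≤ ρ²=26; F_rep = 6·(-2,3)/13² = (-0.0710,0.1065)
F = F_att + ΣF_rep = (2.4290,-1.1435)
Δp = p'−p = (0.6072,-0.2859); α = Δx/Fx = (821/1352) / (821/338) = 1/4
check: Δy/Fy = (-773/2704) / (-773/676) = 1/4 ✓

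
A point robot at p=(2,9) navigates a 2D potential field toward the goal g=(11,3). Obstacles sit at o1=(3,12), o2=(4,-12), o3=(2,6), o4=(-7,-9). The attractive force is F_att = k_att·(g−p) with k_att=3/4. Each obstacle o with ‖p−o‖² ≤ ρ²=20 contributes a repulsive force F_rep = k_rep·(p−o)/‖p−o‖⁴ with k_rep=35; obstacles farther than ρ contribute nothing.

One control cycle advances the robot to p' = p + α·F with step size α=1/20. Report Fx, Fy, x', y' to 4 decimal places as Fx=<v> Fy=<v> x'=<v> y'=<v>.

F_att = 3/4·(g−p) = 3/4·(9,-6) = (6.7500,-4.5000)
o1: d²=10 ≤ ρ²=20; F_rep = 35·(-1,-3)/10² = (-0.3500,-1.0500)
o2: d²=445 > ρ²=20 → inactive
o3: d²=9 ≤ ρ²=20; F_rep = 35·(0,3)/9² = (0.0000,1.2963)
o4: d²=405 > ρ²=20 → inactive
F = F_att + ΣF_rep = (6.4000,-4.2537)
p' = p + 1/20·F = (2.3200,8.7873)

Fx=6.4000 Fy=-4.2537 x'=2.3200 y'=8.7873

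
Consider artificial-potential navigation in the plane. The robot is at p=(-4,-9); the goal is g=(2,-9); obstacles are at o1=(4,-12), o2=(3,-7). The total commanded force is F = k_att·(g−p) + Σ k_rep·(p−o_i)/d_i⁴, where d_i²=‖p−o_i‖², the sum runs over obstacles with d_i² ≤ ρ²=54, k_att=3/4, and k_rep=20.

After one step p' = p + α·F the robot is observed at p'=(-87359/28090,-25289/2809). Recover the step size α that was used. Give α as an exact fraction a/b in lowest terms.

α = 1/5

F_att = 3/4·(g−p) = 3/4·(6,0) = (4.5000,0.0000)
o1: d²=73 > ρ²=54 → inactive
o2: d²=53 ≤ ρ²=54; F_rep = 20·(-7,-2)/53² = (-0.0498,-0.0142)
F = F_att + ΣF_rep = (4.4502,-0.0142)
Δp = p'−p = (0.8900,-0.0028); α = Δx/Fx = (25001/28090) / (25001/5618) = 1/5
check: Δy/Fy = (-8/2809) / (-40/2809) = 1/5 ✓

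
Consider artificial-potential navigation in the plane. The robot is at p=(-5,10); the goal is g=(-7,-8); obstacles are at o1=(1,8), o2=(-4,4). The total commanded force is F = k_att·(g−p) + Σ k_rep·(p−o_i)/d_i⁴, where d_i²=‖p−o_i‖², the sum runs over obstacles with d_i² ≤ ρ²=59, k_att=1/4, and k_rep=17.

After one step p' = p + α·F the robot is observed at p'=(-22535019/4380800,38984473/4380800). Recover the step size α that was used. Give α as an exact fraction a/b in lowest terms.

α = 1/4

F_att = 1/4·(g−p) = 1/4·(-2,-18) = (-0.5000,-4.5000)
o1: d²=40 ≤ ρ²=59; F_rep = 17·(-6,2)/40² = (-0.0638,0.0213)
o2: d²=37 ≤ ρ²=59; F_rep = 17·(-1,6)/37² = (-0.0124,0.0745)
F = F_att + ΣF_rep = (-0.5762,-4.4042)
Δp = p'−p = (-0.1440,-1.1011); α = Δx/Fx = (-631019/4380800) / (-631019/1095200) = 1/4
check: Δy/Fy = (-4823527/4380800) / (-4823527/1095200) = 1/4 ✓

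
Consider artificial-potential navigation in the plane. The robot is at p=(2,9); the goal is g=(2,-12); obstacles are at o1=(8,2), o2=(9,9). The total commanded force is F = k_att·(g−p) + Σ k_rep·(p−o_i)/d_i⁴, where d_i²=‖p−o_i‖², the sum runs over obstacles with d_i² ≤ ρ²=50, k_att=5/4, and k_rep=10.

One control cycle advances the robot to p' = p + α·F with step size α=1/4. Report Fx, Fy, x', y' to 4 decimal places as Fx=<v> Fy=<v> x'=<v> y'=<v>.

F_att = 5/4·(g−p) = 5/4·(0,-21) = (0.0000,-26.2500)
o1: d²=85 > ρ²=50 → inactive
o2: d²=49 ≤ ρ²=50; F_rep = 10·(-7,0)/49² = (-0.0292,0.0000)
F = F_att + ΣF_rep = (-0.0292,-26.2500)
p' = p + 1/4·F = (1.9927,2.4375)

Fx=-0.0292 Fy=-26.2500 x'=1.9927 y'=2.4375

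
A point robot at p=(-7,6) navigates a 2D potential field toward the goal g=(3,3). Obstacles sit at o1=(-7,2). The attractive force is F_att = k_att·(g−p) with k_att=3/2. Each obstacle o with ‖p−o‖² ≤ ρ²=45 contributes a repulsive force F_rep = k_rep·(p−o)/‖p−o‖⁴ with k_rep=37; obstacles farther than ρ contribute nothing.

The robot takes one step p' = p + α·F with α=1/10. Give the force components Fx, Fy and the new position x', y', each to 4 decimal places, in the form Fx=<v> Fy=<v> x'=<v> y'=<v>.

F_att = 3/2·(g−p) = 3/2·(10,-3) = (15.0000,-4.5000)
o1: d²=16 ≤ ρ²=45; F_rep = 37·(0,4)/16² = (0.0000,0.5781)
F = F_att + ΣF_rep = (15.0000,-3.9219)
p' = p + 1/10·F = (-5.5000,5.6078)

Fx=15.0000 Fy=-3.9219 x'=-5.5000 y'=5.6078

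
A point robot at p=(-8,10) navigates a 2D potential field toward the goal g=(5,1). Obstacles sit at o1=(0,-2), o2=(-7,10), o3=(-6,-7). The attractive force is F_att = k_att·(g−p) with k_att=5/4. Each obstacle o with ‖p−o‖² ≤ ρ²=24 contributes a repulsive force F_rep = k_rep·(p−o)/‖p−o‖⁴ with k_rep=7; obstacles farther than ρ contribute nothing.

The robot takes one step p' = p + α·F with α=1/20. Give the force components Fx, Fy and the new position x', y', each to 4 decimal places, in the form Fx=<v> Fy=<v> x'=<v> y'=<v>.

Fx=9.2500 Fy=-11.2500 x'=-7.5375 y'=9.4375

F_att = 5/4·(g−p) = 5/4·(13,-9) = (16.2500,-11.2500)
o1: d²=208 > ρ²=24 → inactive
o2: d²=1 ≤ ρ²=24; F_rep = 7·(-1,0)/1² = (-7.0000,0.0000)
o3: d²=293 > ρ²=24 → inactive
F = F_att + ΣF_rep = (9.2500,-11.2500)
p' = p + 1/20·F = (-7.5375,9.4375)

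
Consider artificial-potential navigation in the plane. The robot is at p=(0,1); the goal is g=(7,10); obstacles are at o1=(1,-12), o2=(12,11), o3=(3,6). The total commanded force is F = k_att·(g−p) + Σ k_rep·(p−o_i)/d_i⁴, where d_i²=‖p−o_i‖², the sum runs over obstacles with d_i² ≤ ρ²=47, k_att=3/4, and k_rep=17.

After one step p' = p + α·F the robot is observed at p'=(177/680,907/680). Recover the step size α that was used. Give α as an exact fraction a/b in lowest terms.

α = 1/20

F_att = 3/4·(g−p) = 3/4·(7,9) = (5.2500,6.7500)
o1: d²=170 > ρ²=47 → inactive
o2: d²=244 > ρ²=47 → inactive
o3: d²=34 ≤ ρ²=47; F_rep = 17·(-3,-5)/34² = (-0.0441,-0.0735)
F = F_att + ΣF_rep = (5.2059,6.6765)
Δp = p'−p = (0.2603,0.3338); α = Δx/Fx = (177/680) / (177/34) = 1/20
check: Δy/Fy = (227/680) / (227/34) = 1/20 ✓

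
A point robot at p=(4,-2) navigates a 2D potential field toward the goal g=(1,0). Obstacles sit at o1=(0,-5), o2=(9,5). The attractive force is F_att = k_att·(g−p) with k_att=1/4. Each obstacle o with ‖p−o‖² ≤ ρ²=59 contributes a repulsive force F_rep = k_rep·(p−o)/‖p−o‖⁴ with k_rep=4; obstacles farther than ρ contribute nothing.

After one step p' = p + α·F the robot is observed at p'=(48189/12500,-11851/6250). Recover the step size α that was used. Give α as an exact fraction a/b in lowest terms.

F_att = 1/4·(g−p) = 1/4·(-3,2) = (-0.7500,0.5000)
o1: d²=25 ≤ ρ²=59; F_rep = 4·(4,3)/25² = (0.0256,0.0192)
o2: d²=74 > ρ²=59 → inactive
F = F_att + ΣF_rep = (-0.7244,0.5192)
Δp = p'−p = (-0.1449,0.1038); α = Δx/Fx = (-1811/12500) / (-1811/2500) = 1/5
check: Δy/Fy = (649/6250) / (649/1250) = 1/5 ✓

α = 1/5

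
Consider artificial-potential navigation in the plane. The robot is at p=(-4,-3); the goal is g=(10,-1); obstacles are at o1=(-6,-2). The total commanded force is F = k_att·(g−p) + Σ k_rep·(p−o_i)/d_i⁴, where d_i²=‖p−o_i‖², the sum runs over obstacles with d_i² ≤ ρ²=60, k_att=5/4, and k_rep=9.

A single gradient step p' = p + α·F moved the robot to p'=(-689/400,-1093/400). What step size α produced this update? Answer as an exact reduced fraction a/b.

F_att = 5/4·(g−p) = 5/4·(14,2) = (17.5000,2.5000)
o1: d²=5 ≤ ρ²=60; F_rep = 9·(2,-1)/5² = (0.7200,-0.3600)
F = F_att + ΣF_rep = (18.2200,2.1400)
Δp = p'−p = (2.2775,0.2675); α = Δx/Fx = (911/400) / (911/50) = 1/8
check: Δy/Fy = (107/400) / (107/50) = 1/8 ✓

α = 1/8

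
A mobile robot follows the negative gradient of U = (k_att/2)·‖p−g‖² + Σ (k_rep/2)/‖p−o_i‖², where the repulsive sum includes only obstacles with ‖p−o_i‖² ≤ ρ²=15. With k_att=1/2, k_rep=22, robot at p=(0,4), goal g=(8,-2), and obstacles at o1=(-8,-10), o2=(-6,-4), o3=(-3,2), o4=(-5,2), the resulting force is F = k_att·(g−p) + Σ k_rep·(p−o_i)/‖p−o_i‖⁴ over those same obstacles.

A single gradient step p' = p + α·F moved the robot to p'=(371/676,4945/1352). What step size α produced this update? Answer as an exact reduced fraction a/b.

α = 1/8

F_att = 1/2·(g−p) = 1/2·(8,-6) = (4.0000,-3.0000)
o1: d²=260 > ρ²=15 → inactive
o2: d²=100 > ρ²=15 → inactive
o3: d²=13 ≤ ρ²=15; F_rep = 22·(3,2)/13² = (0.3905,0.2604)
o4: d²=29 > ρ²=15 → inactive
F = F_att + ΣF_rep = (4.3905,-2.7396)
Δp = p'−p = (0.5488,-0.3425); α = Δx/Fx = (371/676) / (742/169) = 1/8
check: Δy/Fy = (-463/1352) / (-463/169) = 1/8 ✓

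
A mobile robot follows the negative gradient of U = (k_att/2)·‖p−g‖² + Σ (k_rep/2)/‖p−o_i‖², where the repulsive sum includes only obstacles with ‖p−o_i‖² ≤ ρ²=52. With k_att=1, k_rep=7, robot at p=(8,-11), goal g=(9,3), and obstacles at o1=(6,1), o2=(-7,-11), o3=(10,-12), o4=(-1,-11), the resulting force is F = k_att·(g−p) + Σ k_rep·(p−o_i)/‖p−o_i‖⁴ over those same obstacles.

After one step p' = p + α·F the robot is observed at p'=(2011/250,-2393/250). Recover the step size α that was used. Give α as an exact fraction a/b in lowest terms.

α = 1/10

F_att = 1·(g−p) = 1·(1,14) = (1.0000,14.0000)
o1: d²=148 > ρ²=52 → inactive
o2: d²=225 > ρ²=52 → inactive
o3: d²=5 ≤ ρ²=52; F_rep = 7·(-2,1)/5² = (-0.5600,0.2800)
o4: d²=81 > ρ²=52 → inactive
F = F_att + ΣF_rep = (0.4400,14.2800)
Δp = p'−p = (0.0440,1.4280); α = Δx/Fx = (11/250) / (11/25) = 1/10
check: Δy/Fy = (357/250) / (357/25) = 1/10 ✓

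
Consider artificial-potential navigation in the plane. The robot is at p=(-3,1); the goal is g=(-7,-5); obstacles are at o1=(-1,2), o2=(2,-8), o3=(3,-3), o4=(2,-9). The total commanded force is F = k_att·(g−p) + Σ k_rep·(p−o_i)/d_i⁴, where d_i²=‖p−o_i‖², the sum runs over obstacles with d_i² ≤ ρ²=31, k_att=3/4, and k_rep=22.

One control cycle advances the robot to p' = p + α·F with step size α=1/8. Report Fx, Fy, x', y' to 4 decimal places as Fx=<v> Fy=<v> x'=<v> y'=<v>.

Fx=-4.7600 Fy=-5.3800 x'=-3.5950 y'=0.3275

F_att = 3/4·(g−p) = 3/4·(-4,-6) = (-3.0000,-4.5000)
o1: d²=5 ≤ ρ²=31; F_rep = 22·(-2,-1)/5² = (-1.7600,-0.8800)
o2: d²=106 > ρ²=31 → inactive
o3: d²=52 > ρ²=31 → inactive
o4: d²=125 > ρ²=31 → inactive
F = F_att + ΣF_rep = (-4.7600,-5.3800)
p' = p + 1/8·F = (-3.5950,0.3275)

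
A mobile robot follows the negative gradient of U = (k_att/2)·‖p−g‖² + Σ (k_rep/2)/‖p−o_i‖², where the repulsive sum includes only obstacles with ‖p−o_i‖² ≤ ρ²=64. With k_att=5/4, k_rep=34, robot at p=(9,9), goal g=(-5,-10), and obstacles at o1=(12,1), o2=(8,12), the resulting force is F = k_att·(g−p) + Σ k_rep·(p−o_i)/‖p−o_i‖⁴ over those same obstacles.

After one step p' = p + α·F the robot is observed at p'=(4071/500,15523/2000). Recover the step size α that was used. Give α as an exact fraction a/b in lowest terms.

F_att = 5/4·(g−p) = 5/4·(-14,-19) = (-17.5000,-23.7500)
o1: d²=73 > ρ²=64 → inactive
o2: d²=10 ≤ ρ²=64; F_rep = 34·(1,-3)/10² = (0.3400,-1.0200)
F = F_att + ΣF_rep = (-17.1600,-24.7700)
Δp = p'−p = (-0.8580,-1.2385); α = Δx/Fx = (-429/500) / (-429/25) = 1/20
check: Δy/Fy = (-2477/2000) / (-2477/100) = 1/20 ✓

α = 1/20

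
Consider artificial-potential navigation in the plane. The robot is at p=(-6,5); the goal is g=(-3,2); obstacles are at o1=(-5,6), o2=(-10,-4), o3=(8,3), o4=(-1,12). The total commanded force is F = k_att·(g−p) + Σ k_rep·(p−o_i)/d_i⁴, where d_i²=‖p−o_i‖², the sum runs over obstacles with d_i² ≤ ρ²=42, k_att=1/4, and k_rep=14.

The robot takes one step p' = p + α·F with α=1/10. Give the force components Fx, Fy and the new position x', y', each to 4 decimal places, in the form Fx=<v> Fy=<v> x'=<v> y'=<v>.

F_att = 1/4·(g−p) = 1/4·(3,-3) = (0.7500,-0.7500)
o1: d²=2 ≤ ρ²=42; F_rep = 14·(-1,-1)/2² = (-3.5000,-3.5000)
o2: d²=97 > ρ²=42 → inactive
o3: d²=200 > ρ²=42 → inactive
o4: d²=74 > ρ²=42 → inactive
F = F_att + ΣF_rep = (-2.7500,-4.2500)
p' = p + 1/10·F = (-6.2750,4.5750)

Fx=-2.7500 Fy=-4.2500 x'=-6.2750 y'=4.5750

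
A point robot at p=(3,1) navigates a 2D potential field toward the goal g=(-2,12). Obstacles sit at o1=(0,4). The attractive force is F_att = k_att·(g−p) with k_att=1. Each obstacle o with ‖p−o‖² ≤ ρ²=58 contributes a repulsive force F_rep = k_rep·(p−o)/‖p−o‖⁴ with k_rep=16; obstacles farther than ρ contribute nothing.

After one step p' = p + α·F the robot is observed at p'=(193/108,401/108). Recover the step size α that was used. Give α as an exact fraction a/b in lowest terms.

F_att = 1·(g−p) = 1·(-5,11) = (-5.0000,11.0000)
o1: d²=18 ≤ ρ²=58; F_rep = 16·(3,-3)/18² = (0.1481,-0.1481)
F = F_att + ΣF_rep = (-4.8519,10.8519)
Δp = p'−p = (-1.2130,2.7130); α = Δx/Fx = (-131/108) / (-131/27) = 1/4
check: Δy/Fy = (293/108) / (293/27) = 1/4 ✓

α = 1/4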